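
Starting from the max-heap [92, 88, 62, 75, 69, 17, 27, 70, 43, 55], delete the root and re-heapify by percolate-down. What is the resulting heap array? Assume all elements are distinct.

[88, 75, 62, 70, 69, 17, 27, 55, 43]

remove root 92; move last element 55 to root → [55, 88, 62, 75, 69, 17, 27, 70, 43]
55 vs larger child 88 at index 1, swap → [88, 55, 62, 75, 69, 17, 27, 70, 43]
55 vs larger child 75 at index 3, swap → [88, 75, 62, 55, 69, 17, 27, 70, 43]
55 vs larger child 70 at index 7, swap → [88, 75, 62, 70, 69, 17, 27, 55, 43]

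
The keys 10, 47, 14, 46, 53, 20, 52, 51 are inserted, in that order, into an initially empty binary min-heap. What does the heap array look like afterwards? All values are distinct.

[10, 46, 14, 47, 53, 20, 52, 51]

Insert 10:
  append 10 at index 0 → [10] (no swap needed)
Insert 47:
  append 47 at index 1 → [10, 47] (no swap needed)
Insert 14:
  append 14 at index 2 → [10, 47, 14] (no swap needed)
Insert 46:
  append 46 at index 3 → [10, 47, 14, 46]
  46 < parent 47 at index 1, swap → [10, 46, 14, 47]
Insert 53:
  append 53 at index 4 → [10, 46, 14, 47, 53] (no swap needed)
Insert 20:
  append 20 at index 5 → [10, 46, 14, 47, 53, 20] (no swap needed)
Insert 52:
  append 52 at index 6 → [10, 46, 14, 47, 53, 20, 52] (no swap needed)
Insert 51:
  append 51 at index 7 → [10, 46, 14, 47, 53, 20, 52, 51] (no swap needed)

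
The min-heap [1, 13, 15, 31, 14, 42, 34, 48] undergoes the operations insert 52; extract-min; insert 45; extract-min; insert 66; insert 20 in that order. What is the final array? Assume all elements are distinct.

[14, 20, 15, 45, 31, 42, 34, 48, 66, 52]

insert 52:
  append 52 at index 8 → [1, 13, 15, 31, 14, 42, 34, 48, 52] (no swap needed)
extract-min → returns 1:
  remove root 1; move last element 52 to root → [52, 13, 15, 31, 14, 42, 34, 48]
  52 vs smaller child 13 at index 1, swap → [13, 52, 15, 31, 14, 42, 34, 48]
  52 vs smaller child 14 at index 4, swap → [13, 14, 15, 31, 52, 42, 34, 48]
insert 45:
  append 45 at index 8 → [13, 14, 15, 31, 52, 42, 34, 48, 45] (no swap needed)
extract-min → returns 13:
  remove root 13; move last element 45 to root → [45, 14, 15, 31, 52, 42, 34, 48]
  45 vs smaller child 14 at index 1, swap → [14, 45, 15, 31, 52, 42, 34, 48]
  45 vs smaller child 31 at index 3, swap → [14, 31, 15, 45, 52, 42, 34, 48]
insert 66:
  append 66 at index 8 → [14, 31, 15, 45, 52, 42, 34, 48, 66] (no swap needed)
insert 20:
  append 20 at index 9 → [14, 31, 15, 45, 52, 42, 34, 48, 66, 20]
  20 < parent 52 at index 4, swap → [14, 31, 15, 45, 20, 42, 34, 48, 66, 52]
  20 < parent 31 at index 1, swap → [14, 20, 15, 45, 31, 42, 34, 48, 66, 52]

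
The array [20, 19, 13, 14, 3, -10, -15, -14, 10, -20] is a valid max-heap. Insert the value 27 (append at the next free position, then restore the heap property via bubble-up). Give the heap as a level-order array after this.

[27, 20, 13, 14, 19, -10, -15, -14, 10, -20, 3]

append 27 at index 10 → [20, 19, 13, 14, 3, -10, -15, -14, 10, -20, 27]
27 > parent 3 at index 4, swap → [20, 19, 13, 14, 27, -10, -15, -14, 10, -20, 3]
27 > parent 19 at index 1, swap → [20, 27, 13, 14, 19, -10, -15, -14, 10, -20, 3]
27 > parent 20 at index 0, swap → [27, 20, 13, 14, 19, -10, -15, -14, 10, -20, 3]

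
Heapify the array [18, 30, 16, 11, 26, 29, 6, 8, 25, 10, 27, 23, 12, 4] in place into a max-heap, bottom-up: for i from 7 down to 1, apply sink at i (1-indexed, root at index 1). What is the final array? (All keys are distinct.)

sift down from index 7: already satisfies heap property
sift down from index 6: already satisfies heap property
sift down from index 5:
  26 vs larger child 27 at index 11, swap → [18, 30, 16, 11, 27, 29, 6, 8, 25, 10, 26, 23, 12, 4]
sift down from index 4:
  11 vs larger child 25 at index 9, swap → [18, 30, 16, 25, 27, 29, 6, 8, 11, 10, 26, 23, 12, 4]
sift down from index 3:
  16 vs larger child 29 at index 6, swap → [18, 30, 29, 25, 27, 16, 6, 8, 11, 10, 26, 23, 12, 4]
  16 vs larger child 23 at index 12, swap → [18, 30, 29, 25, 27, 23, 6, 8, 11, 10, 26, 16, 12, 4]
sift down from index 2: already satisfies heap property
sift down from index 1:
  18 vs larger child 30 at index 2, swap → [30, 18, 29, 25, 27, 23, 6, 8, 11, 10, 26, 16, 12, 4]
  18 vs larger child 27 at index 5, swap → [30, 27, 29, 25, 18, 23, 6, 8, 11, 10, 26, 16, 12, 4]
  18 vs larger child 26 at index 11, swap → [30, 27, 29, 25, 26, 23, 6, 8, 11, 10, 18, 16, 12, 4]

[30, 27, 29, 25, 26, 23, 6, 8, 11, 10, 18, 16, 12, 4]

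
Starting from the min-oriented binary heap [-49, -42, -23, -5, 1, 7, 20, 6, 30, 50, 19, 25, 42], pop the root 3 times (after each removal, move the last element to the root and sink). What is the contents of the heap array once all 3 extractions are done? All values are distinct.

extract-min #1 returns -49:
  remove root -49; move last element 42 to root → [42, -42, -23, -5, 1, 7, 20, 6, 30, 50, 19, 25]
  42 vs smaller child -42 at index 1, swap → [-42, 42, -23, -5, 1, 7, 20, 6, 30, 50, 19, 25]
  42 vs smaller child -5 at index 3, swap → [-42, -5, -23, 42, 1, 7, 20, 6, 30, 50, 19, 25]
  42 vs smaller child 6 at index 7, swap → [-42, -5, -23, 6, 1, 7, 20, 42, 30, 50, 19, 25]
extract-min #2 returns -42:
  remove root -42; move last element 25 to root → [25, -5, -23, 6, 1, 7, 20, 42, 30, 50, 19]
  25 vs smaller child -23 at index 2, swap → [-23, -5, 25, 6, 1, 7, 20, 42, 30, 50, 19]
  25 vs smaller child 7 at index 5, swap → [-23, -5, 7, 6, 1, 25, 20, 42, 30, 50, 19]
extract-min #3 returns -23:
  remove root -23; move last element 19 to root → [19, -5, 7, 6, 1, 25, 20, 42, 30, 50]
  19 vs smaller child -5 at index 1, swap → [-5, 19, 7, 6, 1, 25, 20, 42, 30, 50]
  19 vs smaller child 1 at index 4, swap → [-5, 1, 7, 6, 19, 25, 20, 42, 30, 50]

[-5, 1, 7, 6, 19, 25, 20, 42, 30, 50]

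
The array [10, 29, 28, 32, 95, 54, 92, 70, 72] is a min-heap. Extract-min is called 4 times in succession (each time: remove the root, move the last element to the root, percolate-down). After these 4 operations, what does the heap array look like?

[54, 70, 72, 92, 95]

extract-min #1 returns 10:
  remove root 10; move last element 72 to root → [72, 29, 28, 32, 95, 54, 92, 70]
  72 vs smaller child 28 at index 2, swap → [28, 29, 72, 32, 95, 54, 92, 70]
  72 vs smaller child 54 at index 5, swap → [28, 29, 54, 32, 95, 72, 92, 70]
extract-min #2 returns 28:
  remove root 28; move last element 70 to root → [70, 29, 54, 32, 95, 72, 92]
  70 vs smaller child 29 at index 1, swap → [29, 70, 54, 32, 95, 72, 92]
  70 vs smaller child 32 at index 3, swap → [29, 32, 54, 70, 95, 72, 92]
extract-min #3 returns 29:
  remove root 29; move last element 92 to root → [92, 32, 54, 70, 95, 72]
  92 vs smaller child 32 at index 1, swap → [32, 92, 54, 70, 95, 72]
  92 vs smaller child 70 at index 3, swap → [32, 70, 54, 92, 95, 72]
extract-min #4 returns 32:
  remove root 32; move last element 72 to root → [72, 70, 54, 92, 95]
  72 vs smaller child 54 at index 2, swap → [54, 70, 72, 92, 95]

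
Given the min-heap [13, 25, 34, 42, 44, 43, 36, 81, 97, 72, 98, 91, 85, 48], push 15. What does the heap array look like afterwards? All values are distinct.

[13, 25, 15, 42, 44, 43, 34, 81, 97, 72, 98, 91, 85, 48, 36]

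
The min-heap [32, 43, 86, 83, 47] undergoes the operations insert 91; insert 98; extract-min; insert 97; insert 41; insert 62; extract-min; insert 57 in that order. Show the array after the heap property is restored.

insert 91:
  append 91 at index 5 → [32, 43, 86, 83, 47, 91] (no swap needed)
insert 98:
  append 98 at index 6 → [32, 43, 86, 83, 47, 91, 98] (no swap needed)
extract-min → returns 32:
  remove root 32; move last element 98 to root → [98, 43, 86, 83, 47, 91]
  98 vs smaller child 43 at index 1, swap → [43, 98, 86, 83, 47, 91]
  98 vs smaller child 47 at index 4, swap → [43, 47, 86, 83, 98, 91]
insert 97:
  append 97 at index 6 → [43, 47, 86, 83, 98, 91, 97] (no swap needed)
insert 41:
  append 41 at index 7 → [43, 47, 86, 83, 98, 91, 97, 41]
  41 < parent 83 at index 3, swap → [43, 47, 86, 41, 98, 91, 97, 83]
  41 < parent 47 at index 1, swap → [43, 41, 86, 47, 98, 91, 97, 83]
  41 < parent 43 at index 0, swap → [41, 43, 86, 47, 98, 91, 97, 83]
insert 62:
  append 62 at index 8 → [41, 43, 86, 47, 98, 91, 97, 83, 62] (no swap needed)
extract-min → returns 41:
  remove root 41; move last element 62 to root → [62, 43, 86, 47, 98, 91, 97, 83]
  62 vs smaller child 43 at index 1, swap → [43, 62, 86, 47, 98, 91, 97, 83]
  62 vs smaller child 47 at index 3, swap → [43, 47, 86, 62, 98, 91, 97, 83]
insert 57:
  append 57 at index 8 → [43, 47, 86, 62, 98, 91, 97, 83, 57]
  57 < parent 62 at index 3, swap → [43, 47, 86, 57, 98, 91, 97, 83, 62]

[43, 47, 86, 57, 98, 91, 97, 83, 62]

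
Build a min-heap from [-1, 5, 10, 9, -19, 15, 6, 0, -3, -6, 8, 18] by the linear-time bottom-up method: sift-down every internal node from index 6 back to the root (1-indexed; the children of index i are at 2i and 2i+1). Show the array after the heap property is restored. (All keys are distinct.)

[-19, -6, 6, -3, -1, 15, 10, 0, 9, 5, 8, 18]

sift down from index 6: already satisfies heap property
sift down from index 5: already satisfies heap property
sift down from index 4:
  9 vs smaller child -3 at index 9, swap → [-1, 5, 10, -3, -19, 15, 6, 0, 9, -6, 8, 18]
sift down from index 3:
  10 vs smaller child 6 at index 7, swap → [-1, 5, 6, -3, -19, 15, 10, 0, 9, -6, 8, 18]
sift down from index 2:
  5 vs smaller child -19 at index 5, swap → [-1, -19, 6, -3, 5, 15, 10, 0, 9, -6, 8, 18]
  5 vs smaller child -6 at index 10, swap → [-1, -19, 6, -3, -6, 15, 10, 0, 9, 5, 8, 18]
sift down from index 1:
  -1 vs smaller child -19 at index 2, swap → [-19, -1, 6, -3, -6, 15, 10, 0, 9, 5, 8, 18]
  -1 vs smaller child -6 at index 5, swap → [-19, -6, 6, -3, -1, 15, 10, 0, 9, 5, 8, 18]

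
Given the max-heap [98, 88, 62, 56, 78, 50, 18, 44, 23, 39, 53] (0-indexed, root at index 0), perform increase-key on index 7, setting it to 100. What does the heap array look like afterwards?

set index 7 from 44 to 100 → [98, 88, 62, 56, 78, 50, 18, 100, 23, 39, 53]
100 > parent 56 at index 3, swap → [98, 88, 62, 100, 78, 50, 18, 56, 23, 39, 53]
100 > parent 88 at index 1, swap → [98, 100, 62, 88, 78, 50, 18, 56, 23, 39, 53]
100 > parent 98 at index 0, swap → [100, 98, 62, 88, 78, 50, 18, 56, 23, 39, 53]

[100, 98, 62, 88, 78, 50, 18, 56, 23, 39, 53]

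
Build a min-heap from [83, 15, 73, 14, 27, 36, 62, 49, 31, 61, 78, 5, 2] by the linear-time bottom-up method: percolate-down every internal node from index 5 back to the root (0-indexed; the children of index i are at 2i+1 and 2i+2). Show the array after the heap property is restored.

[2, 14, 5, 15, 27, 36, 62, 49, 31, 61, 78, 73, 83]

sift down from index 5:
  36 vs smaller child 2 at index 12, swap → [83, 15, 73, 14, 27, 2, 62, 49, 31, 61, 78, 5, 36]
sift down from index 4: already satisfies heap property
sift down from index 3: already satisfies heap property
sift down from index 2:
  73 vs smaller child 2 at index 5, swap → [83, 15, 2, 14, 27, 73, 62, 49, 31, 61, 78, 5, 36]
  73 vs smaller child 5 at index 11, swap → [83, 15, 2, 14, 27, 5, 62, 49, 31, 61, 78, 73, 36]
sift down from index 1:
  15 vs smaller child 14 at index 3, swap → [83, 14, 2, 15, 27, 5, 62, 49, 31, 61, 78, 73, 36]
sift down from index 0:
  83 vs smaller child 2 at index 2, swap → [2, 14, 83, 15, 27, 5, 62, 49, 31, 61, 78, 73, 36]
  83 vs smaller child 5 at index 5, swap → [2, 14, 5, 15, 27, 83, 62, 49, 31, 61, 78, 73, 36]
  83 vs smaller child 36 at index 12, swap → [2, 14, 5, 15, 27, 36, 62, 49, 31, 61, 78, 73, 83]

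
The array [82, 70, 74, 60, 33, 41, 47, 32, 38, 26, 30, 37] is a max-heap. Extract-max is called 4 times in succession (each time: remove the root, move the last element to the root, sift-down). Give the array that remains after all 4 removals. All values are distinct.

[47, 38, 41, 32, 33, 30, 37, 26]

extract-max #1 returns 82:
  remove root 82; move last element 37 to root → [37, 70, 74, 60, 33, 41, 47, 32, 38, 26, 30]
  37 vs larger child 74 at index 2, swap → [74, 70, 37, 60, 33, 41, 47, 32, 38, 26, 30]
  37 vs larger child 47 at index 6, swap → [74, 70, 47, 60, 33, 41, 37, 32, 38, 26, 30]
extract-max #2 returns 74:
  remove root 74; move last element 30 to root → [30, 70, 47, 60, 33, 41, 37, 32, 38, 26]
  30 vs larger child 70 at index 1, swap → [70, 30, 47, 60, 33, 41, 37, 32, 38, 26]
  30 vs larger child 60 at index 3, swap → [70, 60, 47, 30, 33, 41, 37, 32, 38, 26]
  30 vs larger child 38 at index 8, swap → [70, 60, 47, 38, 33, 41, 37, 32, 30, 26]
extract-max #3 returns 70:
  remove root 70; move last element 26 to root → [26, 60, 47, 38, 33, 41, 37, 32, 30]
  26 vs larger child 60 at index 1, swap → [60, 26, 47, 38, 33, 41, 37, 32, 30]
  26 vs larger child 38 at index 3, swap → [60, 38, 47, 26, 33, 41, 37, 32, 30]
  26 vs larger child 32 at index 7, swap → [60, 38, 47, 32, 33, 41, 37, 26, 30]
extract-max #4 returns 60:
  remove root 60; move last element 30 to root → [30, 38, 47, 32, 33, 41, 37, 26]
  30 vs larger child 47 at index 2, swap → [47, 38, 30, 32, 33, 41, 37, 26]
  30 vs larger child 41 at index 5, swap → [47, 38, 41, 32, 33, 30, 37, 26]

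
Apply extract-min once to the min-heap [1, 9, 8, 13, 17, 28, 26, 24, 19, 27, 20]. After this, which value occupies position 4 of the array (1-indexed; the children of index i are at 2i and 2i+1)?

remove root 1; move last element 20 to root → [20, 9, 8, 13, 17, 28, 26, 24, 19, 27]
20 vs smaller child 8 at index 3, swap → [8, 9, 20, 13, 17, 28, 26, 24, 19, 27]
resulting array: [8, 9, 20, 13, 17, 28, 26, 24, 19, 27]

13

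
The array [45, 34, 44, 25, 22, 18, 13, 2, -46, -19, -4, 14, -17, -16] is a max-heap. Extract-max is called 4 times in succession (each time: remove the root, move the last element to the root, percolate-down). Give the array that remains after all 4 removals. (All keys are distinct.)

extract-max #1 returns 45:
  remove root 45; move last element -16 to root → [-16, 34, 44, 25, 22, 18, 13, 2, -46, -19, -4, 14, -17]
  -16 vs larger child 44 at index 2, swap → [44, 34, -16, 25, 22, 18, 13, 2, -46, -19, -4, 14, -17]
  -16 vs larger child 18 at index 5, swap → [44, 34, 18, 25, 22, -16, 13, 2, -46, -19, -4, 14, -17]
  -16 vs larger child 14 at index 11, swap → [44, 34, 18, 25, 22, 14, 13, 2, -46, -19, -4, -16, -17]
extract-max #2 returns 44:
  remove root 44; move last element -17 to root → [-17, 34, 18, 25, 22, 14, 13, 2, -46, -19, -4, -16]
  -17 vs larger child 34 at index 1, swap → [34, -17, 18, 25, 22, 14, 13, 2, -46, -19, -4, -16]
  -17 vs larger child 25 at index 3, swap → [34, 25, 18, -17, 22, 14, 13, 2, -46, -19, -4, -16]
  -17 vs larger child 2 at index 7, swap → [34, 25, 18, 2, 22, 14, 13, -17, -46, -19, -4, -16]
extract-max #3 returns 34:
  remove root 34; move last element -16 to root → [-16, 25, 18, 2, 22, 14, 13, -17, -46, -19, -4]
  -16 vs larger child 25 at index 1, swap → [25, -16, 18, 2, 22, 14, 13, -17, -46, -19, -4]
  -16 vs larger child 22 at index 4, swap → [25, 22, 18, 2, -16, 14, 13, -17, -46, -19, -4]
  -16 vs larger child -4 at index 10, swap → [25, 22, 18, 2, -4, 14, 13, -17, -46, -19, -16]
extract-max #4 returns 25:
  remove root 25; move last element -16 to root → [-16, 22, 18, 2, -4, 14, 13, -17, -46, -19]
  -16 vs larger child 22 at index 1, swap → [22, -16, 18, 2, -4, 14, 13, -17, -46, -19]
  -16 vs larger child 2 at index 3, swap → [22, 2, 18, -16, -4, 14, 13, -17, -46, -19]

[22, 2, 18, -16, -4, 14, 13, -17, -46, -19]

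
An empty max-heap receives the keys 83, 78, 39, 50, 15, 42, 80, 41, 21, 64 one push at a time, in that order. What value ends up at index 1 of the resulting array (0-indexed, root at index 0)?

Insert 83:
  append 83 at index 0 → [83] (no swap needed)
Insert 78:
  append 78 at index 1 → [83, 78] (no swap needed)
Insert 39:
  append 39 at index 2 → [83, 78, 39] (no swap needed)
Insert 50:
  append 50 at index 3 → [83, 78, 39, 50] (no swap needed)
Insert 15:
  append 15 at index 4 → [83, 78, 39, 50, 15] (no swap needed)
Insert 42:
  append 42 at index 5 → [83, 78, 39, 50, 15, 42]
  42 > parent 39 at index 2, swap → [83, 78, 42, 50, 15, 39]
Insert 80:
  append 80 at index 6 → [83, 78, 42, 50, 15, 39, 80]
  80 > parent 42 at index 2, swap → [83, 78, 80, 50, 15, 39, 42]
Insert 41:
  append 41 at index 7 → [83, 78, 80, 50, 15, 39, 42, 41] (no swap needed)
Insert 21:
  append 21 at index 8 → [83, 78, 80, 50, 15, 39, 42, 41, 21] (no swap needed)
Insert 64:
  append 64 at index 9 → [83, 78, 80, 50, 15, 39, 42, 41, 21, 64]
  64 > parent 15 at index 4, swap → [83, 78, 80, 50, 64, 39, 42, 41, 21, 15]
resulting array: [83, 78, 80, 50, 64, 39, 42, 41, 21, 15]

78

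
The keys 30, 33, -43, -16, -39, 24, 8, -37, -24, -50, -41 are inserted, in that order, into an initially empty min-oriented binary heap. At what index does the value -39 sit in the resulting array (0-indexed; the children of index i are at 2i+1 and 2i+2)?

10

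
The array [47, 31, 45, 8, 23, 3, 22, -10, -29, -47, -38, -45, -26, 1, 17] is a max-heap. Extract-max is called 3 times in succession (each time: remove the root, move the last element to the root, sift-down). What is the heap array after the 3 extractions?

[23, 8, 22, -10, 1, 3, 17, -26, -29, -47, -38, -45]

extract-max #1 returns 47:
  remove root 47; move last element 17 to root → [17, 31, 45, 8, 23, 3, 22, -10, -29, -47, -38, -45, -26, 1]
  17 vs larger child 45 at index 2, swap → [45, 31, 17, 8, 23, 3, 22, -10, -29, -47, -38, -45, -26, 1]
  17 vs larger child 22 at index 6, swap → [45, 31, 22, 8, 23, 3, 17, -10, -29, -47, -38, -45, -26, 1]
extract-max #2 returns 45:
  remove root 45; move last element 1 to root → [1, 31, 22, 8, 23, 3, 17, -10, -29, -47, -38, -45, -26]
  1 vs larger child 31 at index 1, swap → [31, 1, 22, 8, 23, 3, 17, -10, -29, -47, -38, -45, -26]
  1 vs larger child 23 at index 4, swap → [31, 23, 22, 8, 1, 3, 17, -10, -29, -47, -38, -45, -26]
extract-max #3 returns 31:
  remove root 31; move last element -26 to root → [-26, 23, 22, 8, 1, 3, 17, -10, -29, -47, -38, -45]
  -26 vs larger child 23 at index 1, swap → [23, -26, 22, 8, 1, 3, 17, -10, -29, -47, -38, -45]
  -26 vs larger child 8 at index 3, swap → [23, 8, 22, -26, 1, 3, 17, -10, -29, -47, -38, -45]
  -26 vs larger child -10 at index 7, swap → [23, 8, 22, -10, 1, 3, 17, -26, -29, -47, -38, -45]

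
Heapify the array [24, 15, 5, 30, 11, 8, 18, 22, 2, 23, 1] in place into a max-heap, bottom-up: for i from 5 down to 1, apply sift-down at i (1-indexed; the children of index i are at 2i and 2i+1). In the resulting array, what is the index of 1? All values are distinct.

11

sift down from index 5:
  11 vs larger child 23 at index 10, swap → [24, 15, 5, 30, 23, 8, 18, 22, 2, 11, 1]
sift down from index 4: already satisfies heap property
sift down from index 3:
  5 vs larger child 18 at index 7, swap → [24, 15, 18, 30, 23, 8, 5, 22, 2, 11, 1]
sift down from index 2:
  15 vs larger child 30 at index 4, swap → [24, 30, 18, 15, 23, 8, 5, 22, 2, 11, 1]
  15 vs larger child 22 at index 8, swap → [24, 30, 18, 22, 23, 8, 5, 15, 2, 11, 1]
sift down from index 1:
  24 vs larger child 30 at index 2, swap → [30, 24, 18, 22, 23, 8, 5, 15, 2, 11, 1]
resulting array: [30, 24, 18, 22, 23, 8, 5, 15, 2, 11, 1]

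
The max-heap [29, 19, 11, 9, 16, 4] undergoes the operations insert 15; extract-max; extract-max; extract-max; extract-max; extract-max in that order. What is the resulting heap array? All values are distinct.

insert 15:
  append 15 at index 6 → [29, 19, 11, 9, 16, 4, 15]
  15 > parent 11 at index 2, swap → [29, 19, 15, 9, 16, 4, 11]
extract-max → returns 29:
  remove root 29; move last element 11 to root → [11, 19, 15, 9, 16, 4]
  11 vs larger child 19 at index 1, swap → [19, 11, 15, 9, 16, 4]
  11 vs larger child 16 at index 4, swap → [19, 16, 15, 9, 11, 4]
extract-max → returns 19:
  remove root 19; move last element 4 to root → [4, 16, 15, 9, 11]
  4 vs larger child 16 at index 1, swap → [16, 4, 15, 9, 11]
  4 vs larger child 11 at index 4, swap → [16, 11, 15, 9, 4]
extract-max → returns 16:
  remove root 16; move last element 4 to root → [4, 11, 15, 9]
  4 vs larger child 15 at index 2, swap → [15, 11, 4, 9]
extract-max → returns 15:
  remove root 15; move last element 9 to root → [9, 11, 4]
  9 vs larger child 11 at index 1, swap → [11, 9, 4]
extract-max → returns 11:
  remove root 11; move last element 4 to root → [4, 9]
  4 vs only child 9 at index 1, swap → [9, 4]

[9, 4]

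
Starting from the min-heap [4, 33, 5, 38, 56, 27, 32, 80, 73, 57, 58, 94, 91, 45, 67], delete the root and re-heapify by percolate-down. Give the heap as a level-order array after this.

[5, 33, 27, 38, 56, 67, 32, 80, 73, 57, 58, 94, 91, 45]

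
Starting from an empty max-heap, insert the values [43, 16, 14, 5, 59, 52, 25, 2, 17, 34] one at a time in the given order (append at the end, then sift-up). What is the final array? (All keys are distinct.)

[59, 43, 52, 17, 34, 14, 25, 2, 5, 16]

Insert 43:
  append 43 at index 0 → [43] (no swap needed)
Insert 16:
  append 16 at index 1 → [43, 16] (no swap needed)
Insert 14:
  append 14 at index 2 → [43, 16, 14] (no swap needed)
Insert 5:
  append 5 at index 3 → [43, 16, 14, 5] (no swap needed)
Insert 59:
  append 59 at index 4 → [43, 16, 14, 5, 59]
  59 > parent 16 at index 1, swap → [43, 59, 14, 5, 16]
  59 > parent 43 at index 0, swap → [59, 43, 14, 5, 16]
Insert 52:
  append 52 at index 5 → [59, 43, 14, 5, 16, 52]
  52 > parent 14 at index 2, swap → [59, 43, 52, 5, 16, 14]
Insert 25:
  append 25 at index 6 → [59, 43, 52, 5, 16, 14, 25] (no swap needed)
Insert 2:
  append 2 at index 7 → [59, 43, 52, 5, 16, 14, 25, 2] (no swap needed)
Insert 17:
  append 17 at index 8 → [59, 43, 52, 5, 16, 14, 25, 2, 17]
  17 > parent 5 at index 3, swap → [59, 43, 52, 17, 16, 14, 25, 2, 5]
Insert 34:
  append 34 at index 9 → [59, 43, 52, 17, 16, 14, 25, 2, 5, 34]
  34 > parent 16 at index 4, swap → [59, 43, 52, 17, 34, 14, 25, 2, 5, 16]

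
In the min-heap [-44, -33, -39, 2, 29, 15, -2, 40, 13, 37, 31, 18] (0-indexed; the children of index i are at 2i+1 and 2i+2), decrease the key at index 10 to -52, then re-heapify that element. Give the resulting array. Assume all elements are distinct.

set index 10 from 31 to -52 → [-44, -33, -39, 2, 29, 15, -2, 40, 13, 37, -52, 18]
-52 < parent 29 at index 4, swap → [-44, -33, -39, 2, -52, 15, -2, 40, 13, 37, 29, 18]
-52 < parent -33 at index 1, swap → [-44, -52, -39, 2, -33, 15, -2, 40, 13, 37, 29, 18]
-52 < parent -44 at index 0, swap → [-52, -44, -39, 2, -33, 15, -2, 40, 13, 37, 29, 18]

[-52, -44, -39, 2, -33, 15, -2, 40, 13, 37, 29, 18]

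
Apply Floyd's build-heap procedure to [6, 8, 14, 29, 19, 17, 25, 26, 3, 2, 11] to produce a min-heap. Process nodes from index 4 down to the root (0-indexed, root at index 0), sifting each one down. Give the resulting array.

sift down from index 4:
  19 vs smaller child 2 at index 9, swap → [6, 8, 14, 29, 2, 17, 25, 26, 3, 19, 11]
sift down from index 3:
  29 vs smaller child 3 at index 8, swap → [6, 8, 14, 3, 2, 17, 25, 26, 29, 19, 11]
sift down from index 2: already satisfies heap property
sift down from index 1:
  8 vs smaller child 2 at index 4, swap → [6, 2, 14, 3, 8, 17, 25, 26, 29, 19, 11]
sift down from index 0:
  6 vs smaller child 2 at index 1, swap → [2, 6, 14, 3, 8, 17, 25, 26, 29, 19, 11]
  6 vs smaller child 3 at index 3, swap → [2, 3, 14, 6, 8, 17, 25, 26, 29, 19, 11]

[2, 3, 14, 6, 8, 17, 25, 26, 29, 19, 11]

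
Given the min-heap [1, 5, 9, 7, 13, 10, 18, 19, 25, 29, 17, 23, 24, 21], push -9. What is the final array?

[-9, 5, 1, 7, 13, 10, 9, 19, 25, 29, 17, 23, 24, 21, 18]

append -9 at index 14 → [1, 5, 9, 7, 13, 10, 18, 19, 25, 29, 17, 23, 24, 21, -9]
-9 < parent 18 at index 6, swap → [1, 5, 9, 7, 13, 10, -9, 19, 25, 29, 17, 23, 24, 21, 18]
-9 < parent 9 at index 2, swap → [1, 5, -9, 7, 13, 10, 9, 19, 25, 29, 17, 23, 24, 21, 18]
-9 < parent 1 at index 0, swap → [-9, 5, 1, 7, 13, 10, 9, 19, 25, 29, 17, 23, 24, 21, 18]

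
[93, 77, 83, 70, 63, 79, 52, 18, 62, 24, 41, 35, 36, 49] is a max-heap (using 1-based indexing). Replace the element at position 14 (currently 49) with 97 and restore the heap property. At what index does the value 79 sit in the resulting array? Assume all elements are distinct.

6

set index 14 from 49 to 97 → [93, 77, 83, 70, 63, 79, 52, 18, 62, 24, 41, 35, 36, 97]
97 > parent 52 at index 7, swap → [93, 77, 83, 70, 63, 79, 97, 18, 62, 24, 41, 35, 36, 52]
97 > parent 83 at index 3, swap → [93, 77, 97, 70, 63, 79, 83, 18, 62, 24, 41, 35, 36, 52]
97 > parent 93 at index 1, swap → [97, 77, 93, 70, 63, 79, 83, 18, 62, 24, 41, 35, 36, 52]
resulting array: [97, 77, 93, 70, 63, 79, 83, 18, 62, 24, 41, 35, 36, 52]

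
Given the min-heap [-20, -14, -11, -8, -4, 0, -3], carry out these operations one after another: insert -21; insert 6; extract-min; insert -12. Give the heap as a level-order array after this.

[-20, -14, -11, -12, -4, 0, -3, 6, -8]

insert -21:
  append -21 at index 7 → [-20, -14, -11, -8, -4, 0, -3, -21]
  -21 < parent -8 at index 3, swap → [-20, -14, -11, -21, -4, 0, -3, -8]
  -21 < parent -14 at index 1, swap → [-20, -21, -11, -14, -4, 0, -3, -8]
  -21 < parent -20 at index 0, swap → [-21, -20, -11, -14, -4, 0, -3, -8]
insert 6:
  append 6 at index 8 → [-21, -20, -11, -14, -4, 0, -3, -8, 6] (no swap needed)
extract-min → returns -21:
  remove root -21; move last element 6 to root → [6, -20, -11, -14, -4, 0, -3, -8]
  6 vs smaller child -20 at index 1, swap → [-20, 6, -11, -14, -4, 0, -3, -8]
  6 vs smaller child -14 at index 3, swap → [-20, -14, -11, 6, -4, 0, -3, -8]
  6 vs only child -8 at index 7, swap → [-20, -14, -11, -8, -4, 0, -3, 6]
insert -12:
  append -12 at index 8 → [-20, -14, -11, -8, -4, 0, -3, 6, -12]
  -12 < parent -8 at index 3, swap → [-20, -14, -11, -12, -4, 0, -3, 6, -8]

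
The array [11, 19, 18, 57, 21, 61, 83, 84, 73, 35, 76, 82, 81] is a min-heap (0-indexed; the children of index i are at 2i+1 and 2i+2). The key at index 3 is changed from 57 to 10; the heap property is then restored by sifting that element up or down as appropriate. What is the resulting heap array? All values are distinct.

[10, 11, 18, 19, 21, 61, 83, 84, 73, 35, 76, 82, 81]

set index 3 from 57 to 10 → [11, 19, 18, 10, 21, 61, 83, 84, 73, 35, 76, 82, 81]
10 < parent 19 at index 1, swap → [11, 10, 18, 19, 21, 61, 83, 84, 73, 35, 76, 82, 81]
10 < parent 11 at index 0, swap → [10, 11, 18, 19, 21, 61, 83, 84, 73, 35, 76, 82, 81]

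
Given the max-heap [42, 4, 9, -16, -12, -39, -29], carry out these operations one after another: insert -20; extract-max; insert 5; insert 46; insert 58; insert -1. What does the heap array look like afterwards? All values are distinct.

[58, 46, -20, 5, 9, -39, -29, -16, 4, -12, -1]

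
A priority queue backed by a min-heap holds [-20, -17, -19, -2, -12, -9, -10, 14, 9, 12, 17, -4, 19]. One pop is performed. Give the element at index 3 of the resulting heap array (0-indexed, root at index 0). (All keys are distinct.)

remove root -20; move last element 19 to root → [19, -17, -19, -2, -12, -9, -10, 14, 9, 12, 17, -4]
19 vs smaller child -19 at index 2, swap → [-19, -17, 19, -2, -12, -9, -10, 14, 9, 12, 17, -4]
19 vs smaller child -10 at index 6, swap → [-19, -17, -10, -2, -12, -9, 19, 14, 9, 12, 17, -4]
resulting array: [-19, -17, -10, -2, -12, -9, 19, 14, 9, 12, 17, -4]

-2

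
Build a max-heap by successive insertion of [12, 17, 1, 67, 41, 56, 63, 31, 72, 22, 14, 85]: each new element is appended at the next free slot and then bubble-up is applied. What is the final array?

[85, 67, 72, 41, 22, 63, 56, 12, 31, 17, 14, 1]

Insert 12:
  append 12 at index 0 → [12] (no swap needed)
Insert 17:
  append 17 at index 1 → [12, 17]
  17 > parent 12 at index 0, swap → [17, 12]
Insert 1:
  append 1 at index 2 → [17, 12, 1] (no swap needed)
Insert 67:
  append 67 at index 3 → [17, 12, 1, 67]
  67 > parent 12 at index 1, swap → [17, 67, 1, 12]
  67 > parent 17 at index 0, swap → [67, 17, 1, 12]
Insert 41:
  append 41 at index 4 → [67, 17, 1, 12, 41]
  41 > parent 17 at index 1, swap → [67, 41, 1, 12, 17]
Insert 56:
  append 56 at index 5 → [67, 41, 1, 12, 17, 56]
  56 > parent 1 at index 2, swap → [67, 41, 56, 12, 17, 1]
Insert 63:
  append 63 at index 6 → [67, 41, 56, 12, 17, 1, 63]
  63 > parent 56 at index 2, swap → [67, 41, 63, 12, 17, 1, 56]
Insert 31:
  append 31 at index 7 → [67, 41, 63, 12, 17, 1, 56, 31]
  31 > parent 12 at index 3, swap → [67, 41, 63, 31, 17, 1, 56, 12]
Insert 72:
  append 72 at index 8 → [67, 41, 63, 31, 17, 1, 56, 12, 72]
  72 > parent 31 at index 3, swap → [67, 41, 63, 72, 17, 1, 56, 12, 31]
  72 > parent 41 at index 1, swap → [67, 72, 63, 41, 17, 1, 56, 12, 31]
  72 > parent 67 at index 0, swap → [72, 67, 63, 41, 17, 1, 56, 12, 31]
Insert 22:
  append 22 at index 9 → [72, 67, 63, 41, 17, 1, 56, 12, 31, 22]
  22 > parent 17 at index 4, swap → [72, 67, 63, 41, 22, 1, 56, 12, 31, 17]
Insert 14:
  append 14 at index 10 → [72, 67, 63, 41, 22, 1, 56, 12, 31, 17, 14] (no swap needed)
Insert 85:
  append 85 at index 11 → [72, 67, 63, 41, 22, 1, 56, 12, 31, 17, 14, 85]
  85 > parent 1 at index 5, swap → [72, 67, 63, 41, 22, 85, 56, 12, 31, 17, 14, 1]
  85 > parent 63 at index 2, swap → [72, 67, 85, 41, 22, 63, 56, 12, 31, 17, 14, 1]
  85 > parent 72 at index 0, swap → [85, 67, 72, 41, 22, 63, 56, 12, 31, 17, 14, 1]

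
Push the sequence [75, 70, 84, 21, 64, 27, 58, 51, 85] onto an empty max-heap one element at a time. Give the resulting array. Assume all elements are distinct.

Insert 75:
  append 75 at index 0 → [75] (no swap needed)
Insert 70:
  append 70 at index 1 → [75, 70] (no swap needed)
Insert 84:
  append 84 at index 2 → [75, 70, 84]
  84 > parent 75 at index 0, swap → [84, 70, 75]
Insert 21:
  append 21 at index 3 → [84, 70, 75, 21] (no swap needed)
Insert 64:
  append 64 at index 4 → [84, 70, 75, 21, 64] (no swap needed)
Insert 27:
  append 27 at index 5 → [84, 70, 75, 21, 64, 27] (no swap needed)
Insert 58:
  append 58 at index 6 → [84, 70, 75, 21, 64, 27, 58] (no swap needed)
Insert 51:
  append 51 at index 7 → [84, 70, 75, 21, 64, 27, 58, 51]
  51 > parent 21 at index 3, swap → [84, 70, 75, 51, 64, 27, 58, 21]
Insert 85:
  append 85 at index 8 → [84, 70, 75, 51, 64, 27, 58, 21, 85]
  85 > parent 51 at index 3, swap → [84, 70, 75, 85, 64, 27, 58, 21, 51]
  85 > parent 70 at index 1, swap → [84, 85, 75, 70, 64, 27, 58, 21, 51]
  85 > parent 84 at index 0, swap → [85, 84, 75, 70, 64, 27, 58, 21, 51]

[85, 84, 75, 70, 64, 27, 58, 21, 51]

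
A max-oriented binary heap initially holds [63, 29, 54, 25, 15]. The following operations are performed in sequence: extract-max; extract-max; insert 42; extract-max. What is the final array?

[29, 25, 15]

extract-max → returns 63:
  remove root 63; move last element 15 to root → [15, 29, 54, 25]
  15 vs larger child 54 at index 2, swap → [54, 29, 15, 25]
extract-max → returns 54:
  remove root 54; move last element 25 to root → [25, 29, 15]
  25 vs larger child 29 at index 1, swap → [29, 25, 15]
insert 42:
  append 42 at index 3 → [29, 25, 15, 42]
  42 > parent 25 at index 1, swap → [29, 42, 15, 25]
  42 > parent 29 at index 0, swap → [42, 29, 15, 25]
extract-max → returns 42:
  remove root 42; move last element 25 to root → [25, 29, 15]
  25 vs larger child 29 at index 1, swap → [29, 25, 15]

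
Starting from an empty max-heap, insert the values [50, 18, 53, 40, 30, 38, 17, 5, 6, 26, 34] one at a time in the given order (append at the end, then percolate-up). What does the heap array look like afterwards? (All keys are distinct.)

[53, 40, 50, 18, 34, 38, 17, 5, 6, 26, 30]

Insert 50:
  append 50 at index 0 → [50] (no swap needed)
Insert 18:
  append 18 at index 1 → [50, 18] (no swap needed)
Insert 53:
  append 53 at index 2 → [50, 18, 53]
  53 > parent 50 at index 0, swap → [53, 18, 50]
Insert 40:
  append 40 at index 3 → [53, 18, 50, 40]
  40 > parent 18 at index 1, swap → [53, 40, 50, 18]
Insert 30:
  append 30 at index 4 → [53, 40, 50, 18, 30] (no swap needed)
Insert 38:
  append 38 at index 5 → [53, 40, 50, 18, 30, 38] (no swap needed)
Insert 17:
  append 17 at index 6 → [53, 40, 50, 18, 30, 38, 17] (no swap needed)
Insert 5:
  append 5 at index 7 → [53, 40, 50, 18, 30, 38, 17, 5] (no swap needed)
Insert 6:
  append 6 at index 8 → [53, 40, 50, 18, 30, 38, 17, 5, 6] (no swap needed)
Insert 26:
  append 26 at index 9 → [53, 40, 50, 18, 30, 38, 17, 5, 6, 26] (no swap needed)
Insert 34:
  append 34 at index 10 → [53, 40, 50, 18, 30, 38, 17, 5, 6, 26, 34]
  34 > parent 30 at index 4, swap → [53, 40, 50, 18, 34, 38, 17, 5, 6, 26, 30]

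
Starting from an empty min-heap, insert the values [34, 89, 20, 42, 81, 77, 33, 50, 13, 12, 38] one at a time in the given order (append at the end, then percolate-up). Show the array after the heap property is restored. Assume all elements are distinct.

Insert 34:
  append 34 at index 0 → [34] (no swap needed)
Insert 89:
  append 89 at index 1 → [34, 89] (no swap needed)
Insert 20:
  append 20 at index 2 → [34, 89, 20]
  20 < parent 34 at index 0, swap → [20, 89, 34]
Insert 42:
  append 42 at index 3 → [20, 89, 34, 42]
  42 < parent 89 at index 1, swap → [20, 42, 34, 89]
Insert 81:
  append 81 at index 4 → [20, 42, 34, 89, 81] (no swap needed)
Insert 77:
  append 77 at index 5 → [20, 42, 34, 89, 81, 77] (no swap needed)
Insert 33:
  append 33 at index 6 → [20, 42, 34, 89, 81, 77, 33]
  33 < parent 34 at index 2, swap → [20, 42, 33, 89, 81, 77, 34]
Insert 50:
  append 50 at index 7 → [20, 42, 33, 89, 81, 77, 34, 50]
  50 < parent 89 at index 3, swap → [20, 42, 33, 50, 81, 77, 34, 89]
Insert 13:
  append 13 at index 8 → [20, 42, 33, 50, 81, 77, 34, 89, 13]
  13 < parent 50 at index 3, swap → [20, 42, 33, 13, 81, 77, 34, 89, 50]
  13 < parent 42 at index 1, swap → [20, 13, 33, 42, 81, 77, 34, 89, 50]
  13 < parent 20 at index 0, swap → [13, 20, 33, 42, 81, 77, 34, 89, 50]
Insert 12:
  append 12 at index 9 → [13, 20, 33, 42, 81, 77, 34, 89, 50, 12]
  12 < parent 81 at index 4, swap → [13, 20, 33, 42, 12, 77, 34, 89, 50, 81]
  12 < parent 20 at index 1, swap → [13, 12, 33, 42, 20, 77, 34, 89, 50, 81]
  12 < parent 13 at index 0, swap → [12, 13, 33, 42, 20, 77, 34, 89, 50, 81]
Insert 38:
  append 38 at index 10 → [12, 13, 33, 42, 20, 77, 34, 89, 50, 81, 38] (no swap needed)

[12, 13, 33, 42, 20, 77, 34, 89, 50, 81, 38]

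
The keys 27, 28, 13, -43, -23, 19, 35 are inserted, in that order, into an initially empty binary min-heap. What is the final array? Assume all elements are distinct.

[-43, -23, 19, 28, 13, 27, 35]

Insert 27:
  append 27 at index 0 → [27] (no swap needed)
Insert 28:
  append 28 at index 1 → [27, 28] (no swap needed)
Insert 13:
  append 13 at index 2 → [27, 28, 13]
  13 < parent 27 at index 0, swap → [13, 28, 27]
Insert -43:
  append -43 at index 3 → [13, 28, 27, -43]
  -43 < parent 28 at index 1, swap → [13, -43, 27, 28]
  -43 < parent 13 at index 0, swap → [-43, 13, 27, 28]
Insert -23:
  append -23 at index 4 → [-43, 13, 27, 28, -23]
  -23 < parent 13 at index 1, swap → [-43, -23, 27, 28, 13]
Insert 19:
  append 19 at index 5 → [-43, -23, 27, 28, 13, 19]
  19 < parent 27 at index 2, swap → [-43, -23, 19, 28, 13, 27]
Insert 35:
  append 35 at index 6 → [-43, -23, 19, 28, 13, 27, 35] (no swap needed)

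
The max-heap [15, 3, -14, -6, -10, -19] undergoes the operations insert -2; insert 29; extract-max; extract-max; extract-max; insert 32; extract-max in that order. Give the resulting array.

[-2, -6, -19, -14, -10]

insert -2:
  append -2 at index 6 → [15, 3, -14, -6, -10, -19, -2]
  -2 > parent -14 at index 2, swap → [15, 3, -2, -6, -10, -19, -14]
insert 29:
  append 29 at index 7 → [15, 3, -2, -6, -10, -19, -14, 29]
  29 > parent -6 at index 3, swap → [15, 3, -2, 29, -10, -19, -14, -6]
  29 > parent 3 at index 1, swap → [15, 29, -2, 3, -10, -19, -14, -6]
  29 > parent 15 at index 0, swap → [29, 15, -2, 3, -10, -19, -14, -6]
extract-max → returns 29:
  remove root 29; move last element -6 to root → [-6, 15, -2, 3, -10, -19, -14]
  -6 vs larger child 15 at index 1, swap → [15, -6, -2, 3, -10, -19, -14]
  -6 vs larger child 3 at index 3, swap → [15, 3, -2, -6, -10, -19, -14]
extract-max → returns 15:
  remove root 15; move last element -14 to root → [-14, 3, -2, -6, -10, -19]
  -14 vs larger child 3 at index 1, swap → [3, -14, -2, -6, -10, -19]
  -14 vs larger child -6 at index 3, swap → [3, -6, -2, -14, -10, -19]
extract-max → returns 3:
  remove root 3; move last element -19 to root → [-19, -6, -2, -14, -10]
  -19 vs larger child -2 at index 2, swap → [-2, -6, -19, -14, -10]
insert 32:
  append 32 at index 5 → [-2, -6, -19, -14, -10, 32]
  32 > parent -19 at index 2, swap → [-2, -6, 32, -14, -10, -19]
  32 > parent -2 at index 0, swap → [32, -6, -2, -14, -10, -19]
extract-max → returns 32:
  remove root 32; move last element -19 to root → [-19, -6, -2, -14, -10]
  -19 vs larger child -2 at index 2, swap → [-2, -6, -19, -14, -10]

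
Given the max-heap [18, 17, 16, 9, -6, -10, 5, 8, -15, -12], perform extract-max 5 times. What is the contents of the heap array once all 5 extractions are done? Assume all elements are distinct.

extract-max #1 returns 18:
  remove root 18; move last element -12 to root → [-12, 17, 16, 9, -6, -10, 5, 8, -15]
  -12 vs larger child 17 at index 1, swap → [17, -12, 16, 9, -6, -10, 5, 8, -15]
  -12 vs larger child 9 at index 3, swap → [17, 9, 16, -12, -6, -10, 5, 8, -15]
  -12 vs larger child 8 at index 7, swap → [17, 9, 16, 8, -6, -10, 5, -12, -15]
extract-max #2 returns 17:
  remove root 17; move last element -15 to root → [-15, 9, 16, 8, -6, -10, 5, -12]
  -15 vs larger child 16 at index 2, swap → [16, 9, -15, 8, -6, -10, 5, -12]
  -15 vs larger child 5 at index 6, swap → [16, 9, 5, 8, -6, -10, -15, -12]
extract-max #3 returns 16:
  remove root 16; move last element -12 to root → [-12, 9, 5, 8, -6, -10, -15]
  -12 vs larger child 9 at index 1, swap → [9, -12, 5, 8, -6, -10, -15]
  -12 vs larger child 8 at index 3, swap → [9, 8, 5, -12, -6, -10, -15]
extract-max #4 returns 9:
  remove root 9; move last element -15 to root → [-15, 8, 5, -12, -6, -10]
  -15 vs larger child 8 at index 1, swap → [8, -15, 5, -12, -6, -10]
  -15 vs larger child -6 at index 4, swap → [8, -6, 5, -12, -15, -10]
extract-max #5 returns 8:
  remove root 8; move last element -10 to root → [-10, -6, 5, -12, -15]
  -10 vs larger child 5 at index 2, swap → [5, -6, -10, -12, -15]

[5, -6, -10, -12, -15]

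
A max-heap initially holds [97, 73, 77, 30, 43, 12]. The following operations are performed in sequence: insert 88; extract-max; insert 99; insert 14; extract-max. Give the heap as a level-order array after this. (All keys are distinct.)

[88, 73, 77, 30, 43, 12, 14]

insert 88:
  append 88 at index 6 → [97, 73, 77, 30, 43, 12, 88]
  88 > parent 77 at index 2, swap → [97, 73, 88, 30, 43, 12, 77]
extract-max → returns 97:
  remove root 97; move last element 77 to root → [77, 73, 88, 30, 43, 12]
  77 vs larger child 88 at index 2, swap → [88, 73, 77, 30, 43, 12]
insert 99:
  append 99 at index 6 → [88, 73, 77, 30, 43, 12, 99]
  99 > parent 77 at index 2, swap → [88, 73, 99, 30, 43, 12, 77]
  99 > parent 88 at index 0, swap → [99, 73, 88, 30, 43, 12, 77]
insert 14:
  append 14 at index 7 → [99, 73, 88, 30, 43, 12, 77, 14] (no swap needed)
extract-max → returns 99:
  remove root 99; move last element 14 to root → [14, 73, 88, 30, 43, 12, 77]
  14 vs larger child 88 at index 2, swap → [88, 73, 14, 30, 43, 12, 77]
  14 vs larger child 77 at index 6, swap → [88, 73, 77, 30, 43, 12, 14]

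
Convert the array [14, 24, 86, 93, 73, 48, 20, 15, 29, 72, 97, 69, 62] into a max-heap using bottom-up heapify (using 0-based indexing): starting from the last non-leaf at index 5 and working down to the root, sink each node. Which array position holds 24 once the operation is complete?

10

sift down from index 5:
  48 vs larger child 69 at index 11, swap → [14, 24, 86, 93, 73, 69, 20, 15, 29, 72, 97, 48, 62]
sift down from index 4:
  73 vs larger child 97 at index 10, swap → [14, 24, 86, 93, 97, 69, 20, 15, 29, 72, 73, 48, 62]
sift down from index 3: already satisfies heap property
sift down from index 2: already satisfies heap property
sift down from index 1:
  24 vs larger child 97 at index 4, swap → [14, 97, 86, 93, 24, 69, 20, 15, 29, 72, 73, 48, 62]
  24 vs larger child 73 at index 10, swap → [14, 97, 86, 93, 73, 69, 20, 15, 29, 72, 24, 48, 62]
sift down from index 0:
  14 vs larger child 97 at index 1, swap → [97, 14, 86, 93, 73, 69, 20, 15, 29, 72, 24, 48, 62]
  14 vs larger child 93 at index 3, swap → [97, 93, 86, 14, 73, 69, 20, 15, 29, 72, 24, 48, 62]
  14 vs larger child 29 at index 8, swap → [97, 93, 86, 29, 73, 69, 20, 15, 14, 72, 24, 48, 62]
resulting array: [97, 93, 86, 29, 73, 69, 20, 15, 14, 72, 24, 48, 62]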